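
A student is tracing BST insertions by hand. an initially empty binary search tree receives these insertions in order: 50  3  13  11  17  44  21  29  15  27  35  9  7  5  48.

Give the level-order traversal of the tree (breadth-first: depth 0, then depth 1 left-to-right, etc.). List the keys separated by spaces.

50: root
3: left child of 50 (depth 1)
13: right child of 3 (depth 2)
11: left child of 13 (depth 3)
17: right child of 13 (depth 3)
44: right child of 17 (depth 4)
21: left child of 44 (depth 5)
29: right child of 21 (depth 6)
15: left child of 17 (depth 4)
27: left child of 29 (depth 7)
35: right child of 29 (depth 7)
9: left child of 11 (depth 4)
7: left child of 9 (depth 5)
5: left child of 7 (depth 6)
48: right child of 44 (depth 5)

50 3 13 11 17 9 15 44 7 21 48 5 29 27 35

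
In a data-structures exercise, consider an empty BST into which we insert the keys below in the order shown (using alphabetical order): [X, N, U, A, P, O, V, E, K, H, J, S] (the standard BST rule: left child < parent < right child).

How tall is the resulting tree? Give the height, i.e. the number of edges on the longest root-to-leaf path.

6

Insert X: tree is empty, so X becomes the root.
Insert N: N < X → go left. Place as left child of X.
Insert U: U < X → go left; U > N → go right. Place as right child of N.
Insert A: A < X → go left; A < N → go left. Place as left child of N.
Insert P: P < X → go left; P > N → go right; P < U → go left. Place as left child of U.
Insert O: O < X → go left; O > N → go right; O < U → go left; O < P → go left. Place as left child of P.
Insert V: V < X → go left; V > N → go right; V > U → go right. Place as right child of U.
Insert E: E < X → go left; E < N → go left; E > A → go right. Place as right child of A.
Insert K: K < X → go left; K < N → go left; K > A → go right; K > E → go right. Place as right child of E.
Insert H: H < X → go left; H < N → go left; H > A → go right; H > E → go right; H < K → go left. Place as left child of K.
Insert J: J < X → go left; J < N → go left; J > A → go right; J > E → go right; J < K → go left; J > H → go right. Place as right child of H.
Insert S: S < X → go left; S > N → go right; S < U → go left; S > P → go right. Place as right child of P.

The deepest node is J at depth 6.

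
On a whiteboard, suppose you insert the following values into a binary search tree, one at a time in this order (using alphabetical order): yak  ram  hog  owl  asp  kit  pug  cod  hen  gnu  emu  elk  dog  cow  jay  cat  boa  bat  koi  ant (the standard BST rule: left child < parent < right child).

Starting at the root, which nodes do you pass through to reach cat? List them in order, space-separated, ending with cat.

yak: root
ram: left child of yak (depth 1)
hog: left child of ram (depth 2)
owl: right child of hog (depth 3)
asp: left child of hog (depth 3)
kit: left child of owl (depth 4)
pug: right child of owl (depth 4)
cod: right child of asp (depth 4)
hen: right child of cod (depth 5)
gnu: left child of hen (depth 6)
emu: left child of gnu (depth 7)
elk: left child of emu (depth 8)
dog: left child of elk (depth 9)
cow: left child of dog (depth 10)
jay: left child of kit (depth 5)
cat: left child of cod (depth 5)
boa: left child of cat (depth 6)
bat: left child of boa (depth 7)
koi: right child of kit (depth 5)
ant: left child of asp (depth 4)

yak ram hog asp cod cat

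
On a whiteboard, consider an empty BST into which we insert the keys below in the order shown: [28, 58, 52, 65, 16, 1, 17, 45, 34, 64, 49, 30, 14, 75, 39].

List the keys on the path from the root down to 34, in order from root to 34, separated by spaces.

28 58 52 45 34

28: root
58: right child of 28 (depth 1)
52: left child of 58 (depth 2)
65: right child of 58 (depth 2)
16: left child of 28 (depth 1)
1: left child of 16 (depth 2)
17: right child of 16 (depth 2)
45: left child of 52 (depth 3)
34: left child of 45 (depth 4)
64: left child of 65 (depth 3)
49: right child of 45 (depth 4)
30: left child of 34 (depth 5)
14: right child of 1 (depth 3)
75: right child of 65 (depth 3)
39: right child of 34 (depth 5)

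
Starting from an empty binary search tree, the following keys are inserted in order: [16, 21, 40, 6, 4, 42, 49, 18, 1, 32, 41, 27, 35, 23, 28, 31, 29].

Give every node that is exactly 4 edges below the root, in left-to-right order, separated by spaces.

Insert 16: tree is empty, so 16 becomes the root.
Insert 21: 21 > 16 → go right. Place as right child of 16.
Insert 40: 40 > 16 → go right; 40 > 21 → go right. Place as right child of 21.
Insert 6: 6 < 16 → go left. Place as left child of 16.
Insert 4: 4 < 16 → go left; 4 < 6 → go left. Place as left child of 6.
Insert 42: 42 > 16 → go right; 42 > 21 → go right; 42 > 40 → go right. Place as right child of 40.
Insert 49: 49 > 16 → go right; 49 > 21 → go right; 49 > 40 → go right; 49 > 42 → go right. Place as right child of 42.
Insert 18: 18 > 16 → go right; 18 < 21 → go left. Place as left child of 21.
Insert 1: 1 < 16 → go left; 1 < 6 → go left; 1 < 4 → go left. Place as left child of 4.
Insert 32: 32 > 16 → go right; 32 > 21 → go right; 32 < 40 → go left. Place as left child of 40.
Insert 41: 41 > 16 → go right; 41 > 21 → go right; 41 > 40 → go right; 41 < 42 → go left. Place as left child of 42.
Insert 27: 27 > 16 → go right; 27 > 21 → go right; 27 < 40 → go left; 27 < 32 → go left. Place as left child of 32.
Insert 35: 35 > 16 → go right; 35 > 21 → go right; 35 < 40 → go left; 35 > 32 → go right. Place as right child of 32.
Insert 23: 23 > 16 → go right; 23 > 21 → go right; 23 < 40 → go left; 23 < 32 → go left; 23 < 27 → go left. Place as left child of 27.
Insert 28: 28 > 16 → go right; 28 > 21 → go right; 28 < 40 → go left; 28 < 32 → go left; 28 > 27 → go right. Place as right child of 27.
Insert 31: 31 > 16 → go right; 31 > 21 → go right; 31 < 40 → go left; 31 < 32 → go left; 31 > 27 → go right; 31 > 28 → go right. Place as right child of 28.
Insert 29: 29 > 16 → go right; 29 > 21 → go right; 29 < 40 → go left; 29 < 32 → go left; 29 > 27 → go right; 29 > 28 → go right; 29 < 31 → go left. Place as left child of 31.

27 35 41 49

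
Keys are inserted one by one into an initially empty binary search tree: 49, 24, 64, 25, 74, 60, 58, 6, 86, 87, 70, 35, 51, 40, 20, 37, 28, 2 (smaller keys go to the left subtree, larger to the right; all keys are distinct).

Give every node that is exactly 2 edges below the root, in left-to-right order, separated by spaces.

49: root
24: left child of 49 (depth 1)
64: right child of 49 (depth 1)
25: right child of 24 (depth 2)
74: right child of 64 (depth 2)
60: left child of 64 (depth 2)
58: left child of 60 (depth 3)
6: left child of 24 (depth 2)
86: right child of 74 (depth 3)
87: right child of 86 (depth 4)
70: left child of 74 (depth 3)
35: right child of 25 (depth 3)
51: left child of 58 (depth 4)
40: right child of 35 (depth 4)
20: right child of 6 (depth 3)
37: left child of 40 (depth 5)
28: left child of 35 (depth 4)
2: left child of 6 (depth 3)

6 25 60 74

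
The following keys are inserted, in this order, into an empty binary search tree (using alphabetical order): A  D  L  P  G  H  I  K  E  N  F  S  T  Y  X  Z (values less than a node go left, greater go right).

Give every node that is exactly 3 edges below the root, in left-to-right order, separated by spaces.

G P

Resulting structure (node: left, right):
  A: L=–, R=D
  D: L=–, R=L
  L: L=G, R=P
  P: L=N, R=S
  G: L=E, R=H
  H: L=–, R=I
  I: L=–, R=K
  K: L=–, R=–
  E: L=–, R=F
  N: L=–, R=–
  F: L=–, R=–
  S: L=–, R=T
  T: L=–, R=Y
  Y: L=X, R=Z
  X: L=–, R=–
  Z: L=–, R=–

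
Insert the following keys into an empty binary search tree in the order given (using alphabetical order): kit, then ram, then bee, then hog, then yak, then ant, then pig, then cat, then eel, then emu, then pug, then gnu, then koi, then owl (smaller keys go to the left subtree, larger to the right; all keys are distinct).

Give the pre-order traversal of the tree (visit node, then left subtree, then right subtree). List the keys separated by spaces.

Resulting structure (node: left, right):
  kit: L=bee, R=ram
  ram: L=pig, R=yak
  bee: L=ant, R=hog
  hog: L=cat, R=–
  yak: L=–, R=–
  ant: L=–, R=–
  pig: L=koi, R=pug
  cat: L=–, R=eel
  eel: L=–, R=emu
  emu: L=–, R=gnu
  pug: L=–, R=–
  gnu: L=–, R=–
  koi: L=–, R=owl
  owl: L=–, R=–

kit bee ant hog cat eel emu gnu ram pig koi owl pug yak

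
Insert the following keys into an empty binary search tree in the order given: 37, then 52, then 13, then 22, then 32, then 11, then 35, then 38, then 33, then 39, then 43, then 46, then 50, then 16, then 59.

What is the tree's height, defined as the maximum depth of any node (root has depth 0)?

6

Resulting structure (node: left, right):
  37: L=13, R=52
  52: L=38, R=59
  13: L=11, R=22
  22: L=16, R=32
  32: L=–, R=35
  11: L=–, R=–
  35: L=33, R=–
  38: L=–, R=39
  33: L=–, R=–
  39: L=–, R=43
  43: L=–, R=46
  46: L=–, R=50
  50: L=–, R=–
  16: L=–, R=–
  59: L=–, R=–

The deepest node is 50 at depth 6.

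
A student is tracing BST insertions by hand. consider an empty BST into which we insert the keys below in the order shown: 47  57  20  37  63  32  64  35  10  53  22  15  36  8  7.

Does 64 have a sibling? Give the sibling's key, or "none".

none

47: root
57: right child of 47 (depth 1)
20: left child of 47 (depth 1)
37: right child of 20 (depth 2)
63: right child of 57 (depth 2)
32: left child of 37 (depth 3)
64: right child of 63 (depth 3)
35: right child of 32 (depth 4)
10: left child of 20 (depth 2)
53: left child of 57 (depth 2)
22: left child of 32 (depth 4)
15: right child of 10 (depth 3)
36: right child of 35 (depth 5)
8: left child of 10 (depth 3)
7: left child of 8 (depth 4)

64's parent is 63, which has only one child.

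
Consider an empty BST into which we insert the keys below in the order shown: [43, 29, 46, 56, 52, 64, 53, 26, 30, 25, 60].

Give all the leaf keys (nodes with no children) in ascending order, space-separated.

25 30 53 60

43: root
29: left child of 43 (depth 1)
46: right child of 43 (depth 1)
56: right child of 46 (depth 2)
52: left child of 56 (depth 3)
64: right child of 56 (depth 3)
53: right child of 52 (depth 4)
26: left child of 29 (depth 2)
30: right child of 29 (depth 2)
25: left child of 26 (depth 3)
60: left child of 64 (depth 4)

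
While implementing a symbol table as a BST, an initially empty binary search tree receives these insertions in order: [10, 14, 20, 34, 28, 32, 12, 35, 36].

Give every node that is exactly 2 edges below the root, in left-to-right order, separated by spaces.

Insert 10: tree is empty, so 10 becomes the root.
Insert 14: 14 > 10 → go right. Place as right child of 10.
Insert 20: 20 > 10 → go right; 20 > 14 → go right. Place as right child of 14.
Insert 34: 34 > 10 → go right; 34 > 14 → go right; 34 > 20 → go right. Place as right child of 20.
Insert 28: 28 > 10 → go right; 28 > 14 → go right; 28 > 20 → go right; 28 < 34 → go left. Place as left child of 34.
Insert 32: 32 > 10 → go right; 32 > 14 → go right; 32 > 20 → go right; 32 < 34 → go left; 32 > 28 → go right. Place as right child of 28.
Insert 12: 12 > 10 → go right; 12 < 14 → go left. Place as left child of 14.
Insert 35: 35 > 10 → go right; 35 > 14 → go right; 35 > 20 → go right; 35 > 34 → go right. Place as right child of 34.
Insert 36: 36 > 10 → go right; 36 > 14 → go right; 36 > 20 → go right; 36 > 34 → go right; 36 > 35 → go right. Place as right child of 35.

12 20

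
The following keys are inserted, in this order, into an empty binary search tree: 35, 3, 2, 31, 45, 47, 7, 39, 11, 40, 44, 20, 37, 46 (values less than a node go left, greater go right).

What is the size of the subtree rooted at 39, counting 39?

Insert 35: tree is empty, so 35 becomes the root.
Insert 3: 3 < 35 → go left. Place as left child of 35.
Insert 2: 2 < 35 → go left; 2 < 3 → go left. Place as left child of 3.
Insert 31: 31 < 35 → go left; 31 > 3 → go right. Place as right child of 3.
Insert 45: 45 > 35 → go right. Place as right child of 35.
Insert 47: 47 > 35 → go right; 47 > 45 → go right. Place as right child of 45.
Insert 7: 7 < 35 → go left; 7 > 3 → go right; 7 < 31 → go left. Place as left child of 31.
Insert 39: 39 > 35 → go right; 39 < 45 → go left. Place as left child of 45.
Insert 11: 11 < 35 → go left; 11 > 3 → go right; 11 < 31 → go left; 11 > 7 → go right. Place as right child of 7.
Insert 40: 40 > 35 → go right; 40 < 45 → go left; 40 > 39 → go right. Place as right child of 39.
Insert 44: 44 > 35 → go right; 44 < 45 → go left; 44 > 39 → go right; 44 > 40 → go right. Place as right child of 40.
Insert 20: 20 < 35 → go left; 20 > 3 → go right; 20 < 31 → go left; 20 > 7 → go right; 20 > 11 → go right. Place as right child of 11.
Insert 37: 37 > 35 → go right; 37 < 45 → go left; 37 < 39 → go left. Place as left child of 39.
Insert 46: 46 > 35 → go right; 46 > 45 → go right; 46 < 47 → go left. Place as left child of 47.

Subtree rooted at 39 contains: 39, 37, 40, 44 — 4 nodes.

4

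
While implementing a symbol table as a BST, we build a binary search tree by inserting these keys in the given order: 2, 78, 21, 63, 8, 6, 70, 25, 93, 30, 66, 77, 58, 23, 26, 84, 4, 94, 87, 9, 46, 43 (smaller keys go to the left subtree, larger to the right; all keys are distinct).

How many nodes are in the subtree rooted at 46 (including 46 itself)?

2

Insert 2: tree is empty, so 2 becomes the root.
Insert 78: 78 > 2 → go right. Place as right child of 2.
Insert 21: 21 > 2 → go right; 21 < 78 → go left. Place as left child of 78.
Insert 63: 63 > 2 → go right; 63 < 78 → go left; 63 > 21 → go right. Place as right child of 21.
Insert 8: 8 > 2 → go right; 8 < 78 → go left; 8 < 21 → go left. Place as left child of 21.
Insert 6: 6 > 2 → go right; 6 < 78 → go left; 6 < 21 → go left; 6 < 8 → go left. Place as left child of 8.
Insert 70: 70 > 2 → go right; 70 < 78 → go left; 70 > 21 → go right; 70 > 63 → go right. Place as right child of 63.
Insert 25: 25 > 2 → go right; 25 < 78 → go left; 25 > 21 → go right; 25 < 63 → go left. Place as left child of 63.
Insert 93: 93 > 2 → go right; 93 > 78 → go right. Place as right child of 78.
Insert 30: 30 > 2 → go right; 30 < 78 → go left; 30 > 21 → go right; 30 < 63 → go left; 30 > 25 → go right. Place as right child of 25.
Insert 66: 66 > 2 → go right; 66 < 78 → go left; 66 > 21 → go right; 66 > 63 → go right; 66 < 70 → go left. Place as left child of 70.
Insert 77: 77 > 2 → go right; 77 < 78 → go left; 77 > 21 → go right; 77 > 63 → go right; 77 > 70 → go right. Place as right child of 70.
Insert 58: 58 > 2 → go right; 58 < 78 → go left; 58 > 21 → go right; 58 < 63 → go left; 58 > 25 → go right; 58 > 30 → go right. Place as right child of 30.
Insert 23: 23 > 2 → go right; 23 < 78 → go left; 23 > 21 → go right; 23 < 63 → go left; 23 < 25 → go left. Place as left child of 25.
Insert 26: 26 > 2 → go right; 26 < 78 → go left; 26 > 21 → go right; 26 < 63 → go left; 26 > 25 → go right; 26 < 30 → go left. Place as left child of 30.
Insert 84: 84 > 2 → go right; 84 > 78 → go right; 84 < 93 → go left. Place as left child of 93.
Insert 4: 4 > 2 → go right; 4 < 78 → go left; 4 < 21 → go left; 4 < 8 → go left; 4 < 6 → go left. Place as left child of 6.
Insert 94: 94 > 2 → go right; 94 > 78 → go right; 94 > 93 → go right. Place as right child of 93.
Insert 87: 87 > 2 → go right; 87 > 78 → go right; 87 < 93 → go left; 87 > 84 → go right. Place as right child of 84.
Insert 9: 9 > 2 → go right; 9 < 78 → go left; 9 < 21 → go left; 9 > 8 → go right. Place as right child of 8.
Insert 46: 46 > 2 → go right; 46 < 78 → go left; 46 > 21 → go right; 46 < 63 → go left; 46 > 25 → go right; 46 > 30 → go right; 46 < 58 → go left. Place as left child of 58.
Insert 43: 43 > 2 → go right; 43 < 78 → go left; 43 > 21 → go right; 43 < 63 → go left; 43 > 25 → go right; 43 > 30 → go right; 43 < 58 → go left; 43 < 46 → go left. Place as left child of 46.

Subtree rooted at 46 contains: 46, 43 — 2 nodes.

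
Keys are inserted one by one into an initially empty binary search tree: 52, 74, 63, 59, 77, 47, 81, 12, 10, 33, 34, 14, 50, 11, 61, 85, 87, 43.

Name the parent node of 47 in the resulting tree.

52

52: root
74: right child of 52 (depth 1)
63: left child of 74 (depth 2)
59: left child of 63 (depth 3)
77: right child of 74 (depth 2)
47: left child of 52 (depth 1)
81: right child of 77 (depth 3)
12: left child of 47 (depth 2)
10: left child of 12 (depth 3)
33: right child of 12 (depth 3)
34: right child of 33 (depth 4)
14: left child of 33 (depth 4)
50: right child of 47 (depth 2)
11: right child of 10 (depth 4)
61: right child of 59 (depth 4)
85: right child of 81 (depth 4)
87: right child of 85 (depth 5)
43: right child of 34 (depth 5)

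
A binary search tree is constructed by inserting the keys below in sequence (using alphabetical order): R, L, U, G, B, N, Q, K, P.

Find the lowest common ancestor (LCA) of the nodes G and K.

Insert R: tree is empty, so R becomes the root.
Insert L: L < R → go left. Place as left child of R.
Insert U: U > R → go right. Place as right child of R.
Insert G: G < R → go left; G < L → go left. Place as left child of L.
Insert B: B < R → go left; B < L → go left; B < G → go left. Place as left child of G.
Insert N: N < R → go left; N > L → go right. Place as right child of L.
Insert Q: Q < R → go left; Q > L → go right; Q > N → go right. Place as right child of N.
Insert K: K < R → go left; K < L → go left; K > G → go right. Place as right child of G.
Insert P: P < R → go left; P > L → go right; P > N → go right; P < Q → go left. Place as left child of Q.

Path to G: R → L → G
Path to K: R → L → G → K
G lies on both paths and is an ancestor of the other node.

G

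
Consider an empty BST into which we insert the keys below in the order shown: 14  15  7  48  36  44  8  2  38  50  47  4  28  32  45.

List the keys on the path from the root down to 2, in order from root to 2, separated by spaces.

14: root
15: right child of 14 (depth 1)
7: left child of 14 (depth 1)
48: right child of 15 (depth 2)
36: left child of 48 (depth 3)
44: right child of 36 (depth 4)
8: right child of 7 (depth 2)
2: left child of 7 (depth 2)
38: left child of 44 (depth 5)
50: right child of 48 (depth 3)
47: right child of 44 (depth 5)
4: right child of 2 (depth 3)
28: left child of 36 (depth 4)
32: right child of 28 (depth 5)
45: left child of 47 (depth 6)

14 7 2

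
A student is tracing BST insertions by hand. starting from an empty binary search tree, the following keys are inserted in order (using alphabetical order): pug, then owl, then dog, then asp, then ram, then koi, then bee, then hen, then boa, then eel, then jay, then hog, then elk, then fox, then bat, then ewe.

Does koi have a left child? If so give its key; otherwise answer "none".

Resulting structure (node: left, right):
  pug: L=owl, R=ram
  owl: L=dog, R=–
  dog: L=asp, R=koi
  asp: L=–, R=bee
  ram: L=–, R=–
  koi: L=hen, R=–
  bee: L=bat, R=boa
  hen: L=eel, R=jay
  boa: L=–, R=–
  eel: L=–, R=elk
  jay: L=hog, R=–
  hog: L=–, R=–
  elk: L=–, R=fox
  fox: L=ewe, R=–
  bat: L=–, R=–
  ewe: L=–, R=–

hen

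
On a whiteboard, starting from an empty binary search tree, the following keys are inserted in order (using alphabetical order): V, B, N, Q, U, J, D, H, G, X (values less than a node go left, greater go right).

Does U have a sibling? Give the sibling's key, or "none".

Insert V: tree is empty, so V becomes the root.
Insert B: B < V → go left. Place as left child of V.
Insert N: N < V → go left; N > B → go right. Place as right child of B.
Insert Q: Q < V → go left; Q > B → go right; Q > N → go right. Place as right child of N.
Insert U: U < V → go left; U > B → go right; U > N → go right; U > Q → go right. Place as right child of Q.
Insert J: J < V → go left; J > B → go right; J < N → go left. Place as left child of N.
Insert D: D < V → go left; D > B → go right; D < N → go left; D < J → go left. Place as left child of J.
Insert H: H < V → go left; H > B → go right; H < N → go left; H < J → go left; H > D → go right. Place as right child of D.
Insert G: G < V → go left; G > B → go right; G < N → go left; G < J → go left; G > D → go right; G < H → go left. Place as left child of H.
Insert X: X > V → go right. Place as right child of V.

U's parent is Q, which has only one child.

none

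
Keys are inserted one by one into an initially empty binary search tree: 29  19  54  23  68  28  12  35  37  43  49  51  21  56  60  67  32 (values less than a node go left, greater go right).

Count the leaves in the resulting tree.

29: root
19: left child of 29 (depth 1)
54: right child of 29 (depth 1)
23: right child of 19 (depth 2)
68: right child of 54 (depth 2)
28: right child of 23 (depth 3)
12: left child of 19 (depth 2)
35: left child of 54 (depth 2)
37: right child of 35 (depth 3)
43: right child of 37 (depth 4)
49: right child of 43 (depth 5)
51: right child of 49 (depth 6)
21: left child of 23 (depth 3)
56: left child of 68 (depth 3)
60: right child of 56 (depth 4)
67: right child of 60 (depth 5)
32: left child of 35 (depth 3)

Leaves: 12, 21, 28, 32, 51, 67 — 6 in total.

6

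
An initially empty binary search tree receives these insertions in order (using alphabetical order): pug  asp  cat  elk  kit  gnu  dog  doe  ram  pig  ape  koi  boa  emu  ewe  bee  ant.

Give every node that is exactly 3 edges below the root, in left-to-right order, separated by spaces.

ant boa elk

Insert pug: tree is empty, so pug becomes the root.
Insert asp: asp < pug → go left. Place as left child of pug.
Insert cat: cat < pug → go left; cat > asp → go right. Place as right child of asp.
Insert elk: elk < pug → go left; elk > asp → go right; elk > cat → go right. Place as right child of cat.
Insert kit: kit < pug → go left; kit > asp → go right; kit > cat → go right; kit > elk → go right. Place as right child of elk.
Insert gnu: gnu < pug → go left; gnu > asp → go right; gnu > cat → go right; gnu > elk → go right; gnu < kit → go left. Place as left child of kit.
Insert dog: dog < pug → go left; dog > asp → go right; dog > cat → go right; dog < elk → go left. Place as left child of elk.
Insert doe: doe < pug → go left; doe > asp → go right; doe > cat → go right; doe < elk → go left; doe < dog → go left. Place as left child of dog.
Insert ram: ram > pug → go right. Place as right child of pug.
Insert pig: pig < pug → go left; pig > asp → go right; pig > cat → go right; pig > elk → go right; pig > kit → go right. Place as right child of kit.
Insert ape: ape < pug → go left; ape < asp → go left. Place as left child of asp.
Insert koi: koi < pug → go left; koi > asp → go right; koi > cat → go right; koi > elk → go right; koi > kit → go right; koi < pig → go left. Place as left child of pig.
Insert boa: boa < pug → go left; boa > asp → go right; boa < cat → go left. Place as left child of cat.
Insert emu: emu < pug → go left; emu > asp → go right; emu > cat → go right; emu > elk → go right; emu < kit → go left; emu < gnu → go left. Place as left child of gnu.
Insert ewe: ewe < pug → go left; ewe > asp → go right; ewe > cat → go right; ewe > elk → go right; ewe < kit → go left; ewe < gnu → go left; ewe > emu → go right. Place as right child of emu.
Insert bee: bee < pug → go left; bee > asp → go right; bee < cat → go left; bee < boa → go left. Place as left child of boa.
Insert ant: ant < pug → go left; ant < asp → go left; ant < ape → go left. Place as left child of ape.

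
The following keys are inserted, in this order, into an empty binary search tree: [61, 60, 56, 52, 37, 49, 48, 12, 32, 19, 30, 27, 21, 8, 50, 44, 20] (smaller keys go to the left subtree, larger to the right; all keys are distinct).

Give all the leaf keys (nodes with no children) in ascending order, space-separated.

Insert 61: tree is empty, so 61 becomes the root.
Insert 60: 60 < 61 → go left. Place as left child of 61.
Insert 56: 56 < 61 → go left; 56 < 60 → go left. Place as left child of 60.
Insert 52: 52 < 61 → go left; 52 < 60 → go left; 52 < 56 → go left. Place as left child of 56.
Insert 37: 37 < 61 → go left; 37 < 60 → go left; 37 < 56 → go left; 37 < 52 → go left. Place as left child of 52.
Insert 49: 49 < 61 → go left; 49 < 60 → go left; 49 < 56 → go left; 49 < 52 → go left; 49 > 37 → go right. Place as right child of 37.
Insert 48: 48 < 61 → go left; 48 < 60 → go left; 48 < 56 → go left; 48 < 52 → go left; 48 > 37 → go right; 48 < 49 → go left. Place as left child of 49.
Insert 12: 12 < 61 → go left; 12 < 60 → go left; 12 < 56 → go left; 12 < 52 → go left; 12 < 37 → go left. Place as left child of 37.
Insert 32: 32 < 61 → go left; 32 < 60 → go left; 32 < 56 → go left; 32 < 52 → go left; 32 < 37 → go left; 32 > 12 → go right. Place as right child of 12.
Insert 19: 19 < 61 → go left; 19 < 60 → go left; 19 < 56 → go left; 19 < 52 → go left; 19 < 37 → go left; 19 > 12 → go right; 19 < 32 → go left. Place as left child of 32.
Insert 30: 30 < 61 → go left; 30 < 60 → go left; 30 < 56 → go left; 30 < 52 → go left; 30 < 37 → go left; 30 > 12 → go right; 30 < 32 → go left; 30 > 19 → go right. Place as right child of 19.
Insert 27: 27 < 61 → go left; 27 < 60 → go left; 27 < 56 → go left; 27 < 52 → go left; 27 < 37 → go left; 27 > 12 → go right; 27 < 32 → go left; 27 > 19 → go right; 27 < 30 → go left. Place as left child of 30.
Insert 21: 21 < 61 → go left; 21 < 60 → go left; 21 < 56 → go left; 21 < 52 → go left; 21 < 37 → go left; 21 > 12 → go right; 21 < 32 → go left; 21 > 19 → go right; 21 < 30 → go left; 21 < 27 → go left. Place as left child of 27.
Insert 8: 8 < 61 → go left; 8 < 60 → go left; 8 < 56 → go left; 8 < 52 → go left; 8 < 37 → go left; 8 < 12 → go left. Place as left child of 12.
Insert 50: 50 < 61 → go left; 50 < 60 → go left; 50 < 56 → go left; 50 < 52 → go left; 50 > 37 → go right; 50 > 49 → go right. Place as right child of 49.
Insert 44: 44 < 61 → go left; 44 < 60 → go left; 44 < 56 → go left; 44 < 52 → go left; 44 > 37 → go right; 44 < 49 → go left; 44 < 48 → go left. Place as left child of 48.
Insert 20: 20 < 61 → go left; 20 < 60 → go left; 20 < 56 → go left; 20 < 52 → go left; 20 < 37 → go left; 20 > 12 → go right; 20 < 32 → go left; 20 > 19 → go right; 20 < 30 → go left; 20 < 27 → go left; 20 < 21 → go left. Place as left child of 21.

8 20 44 50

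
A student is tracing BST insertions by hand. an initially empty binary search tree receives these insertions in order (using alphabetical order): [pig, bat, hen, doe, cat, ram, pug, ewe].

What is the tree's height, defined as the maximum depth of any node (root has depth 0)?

Resulting structure (node: left, right):
  pig: L=bat, R=ram
  bat: L=–, R=hen
  hen: L=doe, R=–
  doe: L=cat, R=ewe
  cat: L=–, R=–
  ram: L=pug, R=–
  pug: L=–, R=–
  ewe: L=–, R=–

The deepest node is cat at depth 4.

4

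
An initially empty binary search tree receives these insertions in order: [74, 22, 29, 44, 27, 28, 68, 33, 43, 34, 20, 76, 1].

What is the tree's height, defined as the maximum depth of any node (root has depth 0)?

74: root
22: left child of 74 (depth 1)
29: right child of 22 (depth 2)
44: right child of 29 (depth 3)
27: left child of 29 (depth 3)
28: right child of 27 (depth 4)
68: right child of 44 (depth 4)
33: left child of 44 (depth 4)
43: right child of 33 (depth 5)
34: left child of 43 (depth 6)
20: left child of 22 (depth 2)
76: right child of 74 (depth 1)
1: left child of 20 (depth 3)

The deepest node is 34 at depth 6.

6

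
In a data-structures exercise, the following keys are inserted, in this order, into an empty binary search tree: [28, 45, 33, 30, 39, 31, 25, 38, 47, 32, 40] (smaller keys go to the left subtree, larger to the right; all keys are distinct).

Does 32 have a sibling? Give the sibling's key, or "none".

none

28: root
45: right child of 28 (depth 1)
33: left child of 45 (depth 2)
30: left child of 33 (depth 3)
39: right child of 33 (depth 3)
31: right child of 30 (depth 4)
25: left child of 28 (depth 1)
38: left child of 39 (depth 4)
47: right child of 45 (depth 2)
32: right child of 31 (depth 5)
40: right child of 39 (depth 4)

32's parent is 31, which has only one child.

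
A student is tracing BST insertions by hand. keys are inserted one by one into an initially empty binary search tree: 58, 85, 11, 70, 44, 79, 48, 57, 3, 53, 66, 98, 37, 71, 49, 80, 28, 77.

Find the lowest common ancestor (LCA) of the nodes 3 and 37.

58: root
85: right child of 58 (depth 1)
11: left child of 58 (depth 1)
70: left child of 85 (depth 2)
44: right child of 11 (depth 2)
79: right child of 70 (depth 3)
48: right child of 44 (depth 3)
57: right child of 48 (depth 4)
3: left child of 11 (depth 2)
53: left child of 57 (depth 5)
66: left child of 70 (depth 3)
98: right child of 85 (depth 2)
37: left child of 44 (depth 3)
71: left child of 79 (depth 4)
49: left child of 53 (depth 6)
80: right child of 79 (depth 4)
28: left child of 37 (depth 4)
77: right child of 71 (depth 5)

Path to 3: 58 → 11 → 3
Path to 37: 58 → 11 → 44 → 37
The paths share a prefix ending at 11, then split left and right.

11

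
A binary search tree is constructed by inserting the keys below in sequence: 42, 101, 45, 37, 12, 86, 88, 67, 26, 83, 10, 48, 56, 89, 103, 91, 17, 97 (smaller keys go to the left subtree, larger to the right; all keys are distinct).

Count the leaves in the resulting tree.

42: root
101: right child of 42 (depth 1)
45: left child of 101 (depth 2)
37: left child of 42 (depth 1)
12: left child of 37 (depth 2)
86: right child of 45 (depth 3)
88: right child of 86 (depth 4)
67: left child of 86 (depth 4)
26: right child of 12 (depth 3)
83: right child of 67 (depth 5)
10: left child of 12 (depth 3)
48: left child of 67 (depth 5)
56: right child of 48 (depth 6)
89: right child of 88 (depth 5)
103: right child of 101 (depth 2)
91: right child of 89 (depth 6)
17: left child of 26 (depth 4)
97: right child of 91 (depth 7)

Leaves: 10, 17, 56, 83, 97, 103 — 6 in total.

6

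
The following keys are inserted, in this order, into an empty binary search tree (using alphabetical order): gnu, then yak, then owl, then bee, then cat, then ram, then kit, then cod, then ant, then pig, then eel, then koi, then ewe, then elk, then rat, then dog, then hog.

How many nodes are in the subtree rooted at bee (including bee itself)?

Insert gnu: tree is empty, so gnu becomes the root.
Insert yak: yak > gnu → go right. Place as right child of gnu.
Insert owl: owl > gnu → go right; owl < yak → go left. Place as left child of yak.
Insert bee: bee < gnu → go left. Place as left child of gnu.
Insert cat: cat < gnu → go left; cat > bee → go right. Place as right child of bee.
Insert ram: ram > gnu → go right; ram < yak → go left; ram > owl → go right. Place as right child of owl.
Insert kit: kit > gnu → go right; kit < yak → go left; kit < owl → go left. Place as left child of owl.
Insert cod: cod < gnu → go left; cod > bee → go right; cod > cat → go right. Place as right child of cat.
Insert ant: ant < gnu → go left; ant < bee → go left. Place as left child of bee.
Insert pig: pig > gnu → go right; pig < yak → go left; pig > owl → go right; pig < ram → go left. Place as left child of ram.
Insert eel: eel < gnu → go left; eel > bee → go right; eel > cat → go right; eel > cod → go right. Place as right child of cod.
Insert koi: koi > gnu → go right; koi < yak → go left; koi < owl → go left; koi > kit → go right. Place as right child of kit.
Insert ewe: ewe < gnu → go left; ewe > bee → go right; ewe > cat → go right; ewe > cod → go right; ewe > eel → go right. Place as right child of eel.
Insert elk: elk < gnu → go left; elk > bee → go right; elk > cat → go right; elk > cod → go right; elk > eel → go right; elk < ewe → go left. Place as left child of ewe.
Insert rat: rat > gnu → go right; rat < yak → go left; rat > owl → go right; rat > ram → go right. Place as right child of ram.
Insert dog: dog < gnu → go left; dog > bee → go right; dog > cat → go right; dog > cod → go right; dog < eel → go left. Place as left child of eel.
Insert hog: hog > gnu → go right; hog < yak → go left; hog < owl → go left; hog < kit → go left. Place as left child of kit.

Subtree rooted at bee contains: bee, ant, cat, cod, eel, dog, ewe, elk — 8 nodes.

8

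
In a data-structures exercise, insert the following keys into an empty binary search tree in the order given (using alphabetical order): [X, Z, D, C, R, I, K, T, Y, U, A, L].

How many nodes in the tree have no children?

X: root
Z: right child of X (depth 1)
D: left child of X (depth 1)
C: left child of D (depth 2)
R: right child of D (depth 2)
I: left child of R (depth 3)
K: right child of I (depth 4)
T: right child of R (depth 3)
Y: left child of Z (depth 2)
U: right child of T (depth 4)
A: left child of C (depth 3)
L: right child of K (depth 5)

Leaves: A, L, U, Y — 4 in total.

4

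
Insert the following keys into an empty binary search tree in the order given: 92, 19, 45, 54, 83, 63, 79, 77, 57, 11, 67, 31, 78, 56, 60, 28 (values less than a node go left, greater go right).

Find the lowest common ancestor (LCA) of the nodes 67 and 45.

45

Insert 92: tree is empty, so 92 becomes the root.
Insert 19: 19 < 92 → go left. Place as left child of 92.
Insert 45: 45 < 92 → go left; 45 > 19 → go right. Place as right child of 19.
Insert 54: 54 < 92 → go left; 54 > 19 → go right; 54 > 45 → go right. Place as right child of 45.
Insert 83: 83 < 92 → go left; 83 > 19 → go right; 83 > 45 → go right; 83 > 54 → go right. Place as right child of 54.
Insert 63: 63 < 92 → go left; 63 > 19 → go right; 63 > 45 → go right; 63 > 54 → go right; 63 < 83 → go left. Place as left child of 83.
Insert 79: 79 < 92 → go left; 79 > 19 → go right; 79 > 45 → go right; 79 > 54 → go right; 79 < 83 → go left; 79 > 63 → go right. Place as right child of 63.
Insert 77: 77 < 92 → go left; 77 > 19 → go right; 77 > 45 → go right; 77 > 54 → go right; 77 < 83 → go left; 77 > 63 → go right; 77 < 79 → go left. Place as left child of 79.
Insert 57: 57 < 92 → go left; 57 > 19 → go right; 57 > 45 → go right; 57 > 54 → go right; 57 < 83 → go left; 57 < 63 → go left. Place as left child of 63.
Insert 11: 11 < 92 → go left; 11 < 19 → go left. Place as left child of 19.
Insert 67: 67 < 92 → go left; 67 > 19 → go right; 67 > 45 → go right; 67 > 54 → go right; 67 < 83 → go left; 67 > 63 → go right; 67 < 79 → go left; 67 < 77 → go left. Place as left child of 77.
Insert 31: 31 < 92 → go left; 31 > 19 → go right; 31 < 45 → go left. Place as left child of 45.
Insert 78: 78 < 92 → go left; 78 > 19 → go right; 78 > 45 → go right; 78 > 54 → go right; 78 < 83 → go left; 78 > 63 → go right; 78 < 79 → go left; 78 > 77 → go right. Place as right child of 77.
Insert 56: 56 < 92 → go left; 56 > 19 → go right; 56 > 45 → go right; 56 > 54 → go right; 56 < 83 → go left; 56 < 63 → go left; 56 < 57 → go left. Place as left child of 57.
Insert 60: 60 < 92 → go left; 60 > 19 → go right; 60 > 45 → go right; 60 > 54 → go right; 60 < 83 → go left; 60 < 63 → go left; 60 > 57 → go right. Place as right child of 57.
Insert 28: 28 < 92 → go left; 28 > 19 → go right; 28 < 45 → go left; 28 < 31 → go left. Place as left child of 31.

Path to 67: 92 → 19 → 45 → 54 → 83 → 63 → 79 → 77 → 67
Path to 45: 92 → 19 → 45
45 lies on both paths and is an ancestor of the other node.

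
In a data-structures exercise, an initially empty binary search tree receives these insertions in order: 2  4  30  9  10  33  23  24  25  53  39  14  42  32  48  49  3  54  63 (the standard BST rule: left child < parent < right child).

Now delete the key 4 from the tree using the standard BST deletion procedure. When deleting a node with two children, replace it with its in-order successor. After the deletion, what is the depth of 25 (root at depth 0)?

2: root
4: right child of 2 (depth 1)
30: right child of 4 (depth 2)
9: left child of 30 (depth 3)
10: right child of 9 (depth 4)
33: right child of 30 (depth 3)
23: right child of 10 (depth 5)
24: right child of 23 (depth 6)
25: right child of 24 (depth 7)
53: right child of 33 (depth 4)
39: left child of 53 (depth 5)
14: left child of 23 (depth 6)
42: right child of 39 (depth 6)
32: left child of 33 (depth 4)
48: right child of 42 (depth 7)
49: right child of 48 (depth 8)
3: left child of 4 (depth 2)
54: right child of 53 (depth 5)
63: right child of 54 (depth 6)

Delete 4 (two children — replace with in-order successor).
After deletion, path to 25: 2 → 9 → 30 → 10 → 23 → 24 → 25.

6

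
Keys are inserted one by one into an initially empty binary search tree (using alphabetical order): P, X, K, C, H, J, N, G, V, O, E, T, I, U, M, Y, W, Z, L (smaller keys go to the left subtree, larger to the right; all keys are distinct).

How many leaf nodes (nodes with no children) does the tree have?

Insert P: tree is empty, so P becomes the root.
Insert X: X > P → go right. Place as right child of P.
Insert K: K < P → go left. Place as left child of P.
Insert C: C < P → go left; C < K → go left. Place as left child of K.
Insert H: H < P → go left; H < K → go left; H > C → go right. Place as right child of C.
Insert J: J < P → go left; J < K → go left; J > C → go right; J > H → go right. Place as right child of H.
Insert N: N < P → go left; N > K → go right. Place as right child of K.
Insert G: G < P → go left; G < K → go left; G > C → go right; G < H → go left. Place as left child of H.
Insert V: V > P → go right; V < X → go left. Place as left child of X.
Insert O: O < P → go left; O > K → go right; O > N → go right. Place as right child of N.
Insert E: E < P → go left; E < K → go left; E > C → go right; E < H → go left; E < G → go left. Place as left child of G.
Insert T: T > P → go right; T < X → go left; T < V → go left. Place as left child of V.
Insert I: I < P → go left; I < K → go left; I > C → go right; I > H → go right; I < J → go left. Place as left child of J.
Insert U: U > P → go right; U < X → go left; U < V → go left; U > T → go right. Place as right child of T.
Insert M: M < P → go left; M > K → go right; M < N → go left. Place as left child of N.
Insert Y: Y > P → go right; Y > X → go right. Place as right child of X.
Insert W: W > P → go right; W < X → go left; W > V → go right. Place as right child of V.
Insert Z: Z > P → go right; Z > X → go right; Z > Y → go right. Place as right child of Y.
Insert L: L < P → go left; L > K → go right; L < N → go left; L < M → go left. Place as left child of M.

Leaves: E, I, L, O, U, W, Z — 7 in total.

7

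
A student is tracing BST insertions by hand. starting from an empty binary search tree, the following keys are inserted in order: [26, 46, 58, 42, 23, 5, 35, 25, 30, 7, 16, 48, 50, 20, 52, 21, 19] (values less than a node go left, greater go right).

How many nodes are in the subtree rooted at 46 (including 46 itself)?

8

Resulting structure (node: left, right):
  26: L=23, R=46
  46: L=42, R=58
  58: L=48, R=–
  42: L=35, R=–
  23: L=5, R=25
  5: L=–, R=7
  35: L=30, R=–
  25: L=–, R=–
  30: L=–, R=–
  7: L=–, R=16
  16: L=–, R=20
  48: L=–, R=50
  50: L=–, R=52
  20: L=19, R=21
  52: L=–, R=–
  21: L=–, R=–
  19: L=–, R=–

Subtree rooted at 46 contains: 46, 42, 35, 30, 58, 48, 50, 52 — 8 nodes.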